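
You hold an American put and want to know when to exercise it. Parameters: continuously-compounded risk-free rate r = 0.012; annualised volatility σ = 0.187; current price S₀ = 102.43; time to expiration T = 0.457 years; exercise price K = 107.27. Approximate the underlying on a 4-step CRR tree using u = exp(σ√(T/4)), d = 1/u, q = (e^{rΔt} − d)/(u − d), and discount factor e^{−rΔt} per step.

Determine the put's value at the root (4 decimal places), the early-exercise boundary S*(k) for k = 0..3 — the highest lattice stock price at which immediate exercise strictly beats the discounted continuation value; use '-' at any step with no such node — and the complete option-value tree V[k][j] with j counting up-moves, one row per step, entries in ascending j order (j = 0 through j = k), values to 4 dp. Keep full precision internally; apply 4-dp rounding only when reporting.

price = 8.0202
boundary = - - 90.2663 96.1560
tree:
8.0202
11.9414 4.0429
17.0037 6.8109 1.2307
22.5326 11.1140 2.4406 0.0000
27.7229 17.0037 4.8400 0.0000 0.0000

params: Δt=0.11425 u=1.06525 d=0.93875 q=0.49505 e^(-rΔt)=0.99863
t_4 payoffs: 27.7229 17.0037 4.8400 0.0000 0.0000
t_3: node(3,0) S=84.7374 payoff=22.5326 vs cont=22.3857 → 22.5326 [stop]  node(3,1) S=96.1560 payoff=11.1140 vs cont=10.9670 → 11.1140 [stop]  node(3,2) S=109.1134 payoff=0.0000 vs cont=2.4406 → 2.4406 [wait]  node(3,3) S=123.8167 payoff=0.0000 vs cont=0.0000 → 0.0000 [wait]  ⇒ S*(3)=96.1560
t_2: node(2,0) S=90.2663 payoff=17.0037 vs cont=16.8567 → 17.0037 [stop]  node(2,1) S=102.4300 payoff=4.8400 vs cont=6.8109 → 6.8109 [wait]  node(2,2) S=116.2328 payoff=0.0000 vs cont=1.2307 → 1.2307 [wait]  ⇒ S*(2)=90.2663
t_1: node(1,0) S=96.1560 payoff=11.1140 vs cont=11.9414 → 11.9414 [wait]  node(1,1) S=109.1134 payoff=0.0000 vs cont=4.0429 → 4.0429 [wait]  ⇒ S*(1)=-
t_0: node(0,0) S=102.4300 payoff=4.8400 vs cont=8.0202 → 8.0202 [wait]  ⇒ S*(0)=-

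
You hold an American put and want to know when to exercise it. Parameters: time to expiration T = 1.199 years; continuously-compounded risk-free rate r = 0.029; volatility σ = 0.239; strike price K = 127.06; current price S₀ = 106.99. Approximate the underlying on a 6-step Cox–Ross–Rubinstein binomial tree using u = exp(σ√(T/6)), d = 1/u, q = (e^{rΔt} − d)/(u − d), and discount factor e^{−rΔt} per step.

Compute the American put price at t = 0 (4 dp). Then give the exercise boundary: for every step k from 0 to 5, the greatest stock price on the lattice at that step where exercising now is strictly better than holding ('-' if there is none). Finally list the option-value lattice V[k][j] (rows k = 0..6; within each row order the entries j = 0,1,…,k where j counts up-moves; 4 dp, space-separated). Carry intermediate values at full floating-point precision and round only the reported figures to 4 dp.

price = 22.5481
boundary = - - 86.4059 96.1487 86.4059 96.1487
tree:
22.5481
30.9370 14.4365
40.6541 21.5972 7.4568
49.4096 30.9113 12.5511 2.4587
57.2779 40.6541 20.3118 4.9505 0.0000
64.3489 49.4096 30.9113 9.9678 0.0000 0.0000
70.7035 57.2779 40.6541 20.0700 0.0000 0.0000 0.0000

Δt=0.19983, u=1.11276, d=0.89867, q=0.50046, disc=e^(-rΔt)=0.99422
k=6 terminal: V=max(K-S,0) → 70.7035 57.2779 40.6541 20.0700 0.0000 0.0000 0.0000
k=5: j=0 S=62.7111 intr=64.3489 cont=63.6147 V=64.3489[EX]; j=1 S=77.6504 intr=49.4096 cont=48.6754 V=49.4096[EX]; j=2 S=96.1487 intr=30.9113 cont=30.1771 V=30.9113[EX]; j=3 S=119.0537 intr=8.0063 cont=9.9678 V=9.9678[hold]; j=4 S=147.4153 intr=0.0000 cont=0.0000 V=0.0000[hold]; j=5 S=182.5334 intr=0.0000 cont=0.0000 V=0.0000[hold]  S*(5)=96.1487
k=4: j=0 S=69.7821 intr=57.2779 cont=56.5437 V=57.2779[EX]; j=1 S=86.4059 intr=40.6541 cont=39.9199 V=40.6541[EX]; j=2 S=106.9900 intr=20.0700 cont=20.3118 V=20.3118[hold]; j=3 S=132.4777 intr=0.0000 cont=4.9505 V=4.9505[hold]; j=4 S=164.0372 intr=0.0000 cont=0.0000 V=0.0000[hold]  S*(4)=86.4059
k=3: j=0 S=77.6504 intr=49.4096 cont=48.6754 V=49.4096[EX]; j=1 S=96.1487 intr=30.9113 cont=30.2974 V=30.9113[EX]; j=2 S=119.0537 intr=8.0063 cont=12.5511 V=12.5511[hold]; j=3 S=147.4153 intr=0.0000 cont=2.4587 V=2.4587[hold]  S*(3)=96.1487
k=2: j=0 S=86.4059 intr=40.6541 cont=39.9199 V=40.6541[EX]; j=1 S=106.9900 intr=20.0700 cont=21.5972 V=21.5972[hold]; j=2 S=132.4777 intr=0.0000 cont=7.4568 V=7.4568[hold]  S*(2)=86.4059
k=1: j=0 S=96.1487 intr=30.9113 cont=30.9370 V=30.9370[hold]; j=1 S=119.0537 intr=8.0063 cont=14.4365 V=14.4365[hold]  S*(1)=-
k=0: j=0 S=106.9900 intr=20.0700 cont=22.5481 V=22.5481[hold]  S*(0)=-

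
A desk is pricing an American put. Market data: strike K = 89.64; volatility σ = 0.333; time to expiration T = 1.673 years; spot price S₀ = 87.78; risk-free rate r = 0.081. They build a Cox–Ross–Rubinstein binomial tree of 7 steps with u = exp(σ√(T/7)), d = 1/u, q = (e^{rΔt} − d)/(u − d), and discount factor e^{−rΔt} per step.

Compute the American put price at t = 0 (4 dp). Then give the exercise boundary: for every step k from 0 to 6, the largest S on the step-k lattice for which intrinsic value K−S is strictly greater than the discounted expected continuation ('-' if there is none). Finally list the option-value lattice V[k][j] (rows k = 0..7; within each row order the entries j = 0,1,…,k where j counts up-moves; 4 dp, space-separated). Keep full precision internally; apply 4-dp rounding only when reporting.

price = 11.7043
boundary = - - 63.3859 53.8631 63.3859 53.8631 63.3859
tree:
11.7043
17.8257 6.4754
26.2541 10.6907 2.8151
35.7769 17.0911 5.1653 0.7444
43.8690 26.2541 9.2481 1.5785 0.0000
50.7454 35.7769 15.9956 3.3469 0.0000 0.0000
56.5888 43.8690 26.2541 7.0967 0.0000 0.0000 0.0000
61.5542 50.7454 35.7769 15.0477 0.0000 0.0000 0.0000 0.0000

params: Δt=0.23900 u=1.17680 d=0.84976 q=0.51916 e^(-rΔt)=0.98083
t_7 payoffs: 61.5542 50.7454 35.7769 15.0477 0.0000 0.0000 0.0000 0.0000
t_6: node(6,0) S=33.0512 payoff=56.5888 vs cont=54.8701 → 56.5888 [stop]  node(6,1) S=45.7710 payoff=43.8690 vs cont=42.1504 → 43.8690 [stop]  node(6,2) S=63.3859 payoff=26.2541 vs cont=24.5354 → 26.2541 [stop]  node(6,3) S=87.7800 payoff=1.8600 vs cont=7.0967 → 7.0967 [wait]  node(6,4) S=121.5621 payoff=0.0000 vs cont=0.0000 → 0.0000 [wait]  node(6,5) S=168.3452 payoff=0.0000 vs cont=0.0000 → 0.0000 [wait]  node(6,6) S=233.1328 payoff=0.0000 vs cont=0.0000 → 0.0000 [wait]  ⇒ S*(6)=63.3859
t_5: node(5,0) S=38.8946 payoff=50.7454 vs cont=49.0268 → 50.7454 [stop]  node(5,1) S=53.8631 payoff=35.7769 vs cont=34.0582 → 35.7769 [stop]  node(5,2) S=74.5923 payoff=15.0477 vs cont=15.9956 → 15.9956 [wait]  node(5,3) S=103.2992 payoff=0.0000 vs cont=3.3469 → 3.3469 [wait]  node(5,4) S=143.0538 payoff=0.0000 vs cont=0.0000 → 0.0000 [wait]  node(5,5) S=198.1081 payoff=0.0000 vs cont=0.0000 → 0.0000 [wait]  ⇒ S*(5)=53.8631
t_4: node(4,0) S=45.7710 payoff=43.8690 vs cont=42.1504 → 43.8690 [stop]  node(4,1) S=63.3859 payoff=26.2541 vs cont=25.0181 → 26.2541 [stop]  node(4,2) S=87.7800 payoff=1.8600 vs cont=9.2481 → 9.2481 [wait]  node(4,3) S=121.5621 payoff=0.0000 vs cont=1.5785 → 1.5785 [wait]  node(4,4) S=168.3452 payoff=0.0000 vs cont=0.0000 → 0.0000 [wait]  ⇒ S*(4)=63.3859
t_3: node(3,0) S=53.8631 payoff=35.7769 vs cont=34.0582 → 35.7769 [stop]  node(3,1) S=74.5923 payoff=15.0477 vs cont=17.0911 → 17.0911 [wait]  node(3,2) S=103.2992 payoff=0.0000 vs cont=5.1653 → 5.1653 [wait]  node(3,3) S=143.0538 payoff=0.0000 vs cont=0.7444 → 0.7444 [wait]  ⇒ S*(3)=53.8631
t_2: node(2,0) S=63.3859 payoff=26.2541 vs cont=25.5759 → 26.2541 [stop]  node(2,1) S=87.7800 payoff=1.8600 vs cont=10.6907 → 10.6907 [wait]  node(2,2) S=121.5621 payoff=0.0000 vs cont=2.8151 → 2.8151 [wait]  ⇒ S*(2)=63.3859
t_1: node(1,0) S=74.5923 payoff=15.0477 vs cont=17.8257 → 17.8257 [wait]  node(1,1) S=103.2992 payoff=0.0000 vs cont=6.4754 → 6.4754 [wait]  ⇒ S*(1)=-
t_0: node(0,0) S=87.7800 payoff=1.8600 vs cont=11.7043 → 11.7043 [wait]  ⇒ S*(0)=-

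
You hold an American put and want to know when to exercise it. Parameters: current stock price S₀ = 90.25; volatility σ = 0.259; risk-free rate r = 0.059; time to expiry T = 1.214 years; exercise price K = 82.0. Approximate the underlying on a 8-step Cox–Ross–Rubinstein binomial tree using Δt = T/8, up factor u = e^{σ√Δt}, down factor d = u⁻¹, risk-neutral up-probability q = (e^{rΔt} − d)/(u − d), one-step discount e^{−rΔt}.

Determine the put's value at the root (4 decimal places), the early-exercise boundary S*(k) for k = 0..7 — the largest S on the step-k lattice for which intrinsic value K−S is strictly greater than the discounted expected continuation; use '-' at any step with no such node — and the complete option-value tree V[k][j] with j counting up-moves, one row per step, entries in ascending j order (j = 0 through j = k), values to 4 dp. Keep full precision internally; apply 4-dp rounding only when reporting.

params: Δt=0.15175 u=1.10616 d=0.90403 q=0.51929 e^(-rΔt)=0.99109
t_8 payoffs: 41.7370 32.7346 21.7195 8.2415 0.0000 0.0000 0.0000 0.0000 0.0000
t_7: node(7,0) S=44.5373 payoff=37.4627 vs cont=36.7318 → 37.4627 [stop]  node(7,1) S=54.4953 payoff=27.5047 vs cont=26.7738 → 27.5047 [stop]  node(7,2) S=66.6798 payoff=15.3202 vs cont=14.5893 → 15.3202 [stop]  node(7,3) S=81.5886 payoff=0.4114 vs cont=3.9265 → 3.9265 [wait]  node(7,4) S=99.8309 payoff=0.0000 vs cont=0.0000 → 0.0000 [wait]  node(7,5) S=122.1518 payoff=0.0000 vs cont=0.0000 → 0.0000 [wait]  node(7,6) S=149.4635 payoff=0.0000 vs cont=0.0000 → 0.0000 [wait]  node(7,7) S=182.8817 payoff=0.0000 vs cont=0.0000 → 0.0000 [wait]  ⇒ S*(7)=66.6798
t_6: node(6,0) S=49.2654 payoff=32.7346 vs cont=32.0037 → 32.7346 [stop]  node(6,1) S=60.2805 payoff=21.7195 vs cont=20.9886 → 21.7195 [stop]  node(6,2) S=73.7585 payoff=8.2415 vs cont=9.3197 → 9.3197 [wait]  node(6,3) S=90.2500 payoff=0.0000 vs cont=1.8707 → 1.8707 [wait]  node(6,4) S=110.4288 payoff=0.0000 vs cont=0.0000 → 0.0000 [wait]  node(6,5) S=135.1193 payoff=0.0000 vs cont=0.0000 → 0.0000 [wait]  node(6,6) S=165.3304 payoff=0.0000 vs cont=0.0000 → 0.0000 [wait]  ⇒ S*(6)=60.2805
t_5: node(5,0) S=54.4953 payoff=27.5047 vs cont=26.7738 → 27.5047 [stop]  node(5,1) S=66.6798 payoff=15.3202 vs cont=15.1442 → 15.3202 [stop]  node(5,2) S=81.5886 payoff=0.4114 vs cont=5.4029 → 5.4029 [wait]  node(5,3) S=99.8309 payoff=0.0000 vs cont=0.8912 → 0.8912 [wait]  node(5,4) S=122.1518 payoff=0.0000 vs cont=0.0000 → 0.0000 [wait]  node(5,5) S=149.4635 payoff=0.0000 vs cont=0.0000 → 0.0000 [wait]  ⇒ S*(5)=66.6798
t_4: node(4,0) S=60.2805 payoff=21.7195 vs cont=20.9886 → 21.7195 [stop]  node(4,1) S=73.7585 payoff=8.2415 vs cont=10.0796 → 10.0796 [wait]  node(4,2) S=90.2500 payoff=0.0000 vs cont=3.0327 → 3.0327 [wait]  node(4,3) S=110.4288 payoff=0.0000 vs cont=0.4246 → 0.4246 [wait]  node(4,4) S=135.1193 payoff=0.0000 vs cont=0.0000 → 0.0000 [wait]  ⇒ S*(4)=60.2805
t_3: node(3,0) S=66.6798 payoff=15.3202 vs cont=15.5353 → 15.5353 [wait]  node(3,1) S=81.5886 payoff=0.4114 vs cont=6.3630 → 6.3630 [wait]  node(3,2) S=99.8309 payoff=0.0000 vs cont=1.6634 → 1.6634 [wait]  node(3,3) S=122.1518 payoff=0.0000 vs cont=0.2023 → 0.2023 [wait]  ⇒ S*(3)=-
t_2: node(2,0) S=73.7585 payoff=8.2415 vs cont=10.6762 → 10.6762 [wait]  node(2,1) S=90.2500 payoff=0.0000 vs cont=3.8876 → 3.8876 [wait]  node(2,2) S=110.4288 payoff=0.0000 vs cont=0.8966 → 0.8966 [wait]  ⇒ S*(2)=-
t_1: node(1,0) S=81.5886 payoff=0.4114 vs cont=7.0872 → 7.0872 [wait]  node(1,1) S=99.8309 payoff=0.0000 vs cont=2.3136 → 2.3136 [wait]  ⇒ S*(1)=-
t_0: node(0,0) S=90.2500 payoff=0.0000 vs cont=4.5672 → 4.5672 [wait]  ⇒ S*(0)=-

price = 4.5672
boundary = - - - - 60.2805 66.6798 60.2805 66.6798
tree:
4.5672
7.0872 2.3136
10.6762 3.8876 0.8966
15.5353 6.3630 1.6634 0.2023
21.7195 10.0796 3.0327 0.4246 0.0000
27.5047 15.3202 5.4029 0.8912 0.0000 0.0000
32.7346 21.7195 9.3197 1.8707 0.0000 0.0000 0.0000
37.4627 27.5047 15.3202 3.9265 0.0000 0.0000 0.0000 0.0000
41.7370 32.7346 21.7195 8.2415 0.0000 0.0000 0.0000 0.0000 0.0000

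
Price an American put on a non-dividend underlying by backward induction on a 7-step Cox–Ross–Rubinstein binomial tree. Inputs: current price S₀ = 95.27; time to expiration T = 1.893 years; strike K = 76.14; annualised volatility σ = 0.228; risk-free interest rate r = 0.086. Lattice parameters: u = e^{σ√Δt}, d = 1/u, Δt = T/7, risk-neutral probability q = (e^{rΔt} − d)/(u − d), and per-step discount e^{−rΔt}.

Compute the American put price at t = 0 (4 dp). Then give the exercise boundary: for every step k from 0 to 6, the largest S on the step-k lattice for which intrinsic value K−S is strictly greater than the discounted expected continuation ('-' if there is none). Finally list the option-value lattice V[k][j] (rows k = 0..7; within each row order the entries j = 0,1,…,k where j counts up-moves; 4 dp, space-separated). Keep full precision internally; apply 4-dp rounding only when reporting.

Δt=0.27043, u=1.12588, d=0.88819, q=0.56939, disc=e^(-rΔt)=0.97701
k=7 terminal: V=max(K-S,0) → 34.5961 23.4786 9.3859 0.0000 0.0000 0.0000 0.0000 0.0000
k=6: j=0 S=46.7735 intr=29.3665 cont=27.6161 V=29.3665[EX]; j=1 S=59.2905 intr=16.8495 cont=15.0991 V=16.8495[EX]; j=2 S=75.1572 intr=0.9828 cont=3.9488 V=3.9488[hold]; j=3 S=95.2700 intr=0.0000 cont=0.0000 V=0.0000[hold]; j=4 S=120.7651 intr=0.0000 cont=0.0000 V=0.0000[hold]; j=5 S=153.0830 intr=0.0000 cont=0.0000 V=0.0000[hold]; j=6 S=194.0494 intr=0.0000 cont=0.0000 V=0.0000[hold]  S*(6)=59.2905
k=5: j=0 S=52.6614 intr=23.4786 cont=21.7282 V=23.4786[EX]; j=1 S=66.7541 intr=9.3859 cont=9.2855 V=9.3859[EX]; j=2 S=84.6181 intr=0.0000 cont=1.6613 V=1.6613[hold]; j=3 S=107.2627 intr=0.0000 cont=0.0000 V=0.0000[hold]; j=4 S=135.9672 intr=0.0000 cont=0.0000 V=0.0000[hold]; j=5 S=172.3533 intr=0.0000 cont=0.0000 V=0.0000[hold]  S*(5)=66.7541
k=4: j=0 S=59.2905 intr=16.8495 cont=15.0991 V=16.8495[EX]; j=1 S=75.1572 intr=0.9828 cont=4.8730 V=4.8730[hold]; j=2 S=95.2700 intr=0.0000 cont=0.6989 V=0.6989[hold]; j=3 S=120.7651 intr=0.0000 cont=0.0000 V=0.0000[hold]; j=4 S=153.0830 intr=0.0000 cont=0.0000 V=0.0000[hold]  S*(4)=59.2905
k=3: j=0 S=66.7541 intr=9.3859 cont=9.7996 V=9.7996[hold]; j=1 S=84.6181 intr=0.0000 cont=2.4389 V=2.4389[hold]; j=2 S=107.2627 intr=0.0000 cont=0.2941 V=0.2941[hold]; j=3 S=135.9672 intr=0.0000 cont=0.0000 V=0.0000[hold]  S*(3)=-
k=2: j=0 S=75.1572 intr=0.9828 cont=5.4796 V=5.4796[hold]; j=1 S=95.2700 intr=0.0000 cont=1.1897 V=1.1897[hold]; j=2 S=120.7651 intr=0.0000 cont=0.1237 V=0.1237[hold]  S*(2)=-
k=1: j=0 S=84.6181 intr=0.0000 cont=2.9672 V=2.9672[hold]; j=1 S=107.2627 intr=0.0000 cont=0.5693 V=0.5693[hold]  S*(1)=-
k=0: j=0 S=95.2700 intr=0.0000 cont=1.5651 V=1.5651[hold]  S*(0)=-

price = 1.5651
boundary = - - - - 59.2905 66.7541 59.2905
tree:
1.5651
2.9672 0.5693
5.4796 1.1897 0.1237
9.7996 2.4389 0.2941 0.0000
16.8495 4.8730 0.6989 0.0000 0.0000
23.4786 9.3859 1.6613 0.0000 0.0000 0.0000
29.3665 16.8495 3.9488 0.0000 0.0000 0.0000 0.0000
34.5961 23.4786 9.3859 0.0000 0.0000 0.0000 0.0000 0.0000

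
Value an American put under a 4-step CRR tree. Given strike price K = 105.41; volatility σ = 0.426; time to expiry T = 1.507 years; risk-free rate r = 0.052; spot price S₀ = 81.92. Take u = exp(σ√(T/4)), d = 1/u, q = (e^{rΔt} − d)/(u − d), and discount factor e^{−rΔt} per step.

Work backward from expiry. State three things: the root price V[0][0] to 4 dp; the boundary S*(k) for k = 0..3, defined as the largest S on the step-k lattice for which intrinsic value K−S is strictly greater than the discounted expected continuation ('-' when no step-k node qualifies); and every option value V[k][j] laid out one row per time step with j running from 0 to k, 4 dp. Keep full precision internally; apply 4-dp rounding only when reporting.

price = 29.8525
boundary = - 63.0712 48.5593 63.0712
tree:
29.8525
42.3388 17.1576
56.8507 27.5341 6.2874
68.0236 42.3388 12.1528 0.0000
76.6257 56.8507 23.4900 0.0000 0.0000

params: Δt=0.37675 u=1.29885 d=0.76991 q=0.47240 e^(-rΔt)=0.98060
t_4 payoffs: 76.6257 56.8507 23.4900 0.0000 0.0000
t_3: node(3,0) S=37.3864 payoff=68.0236 vs cont=65.9786 → 68.0236 [stop]  node(3,1) S=63.0712 payoff=42.3388 vs cont=40.2938 → 42.3388 [stop]  node(3,2) S=106.4017 payoff=0.0000 vs cont=12.1528 → 12.1528 [wait]  node(3,3) S=179.5007 payoff=0.0000 vs cont=0.0000 → 0.0000 [wait]  ⇒ S*(3)=63.0712
t_2: node(2,0) S=48.5593 payoff=56.8507 vs cont=54.8057 → 56.8507 [stop]  node(2,1) S=81.9200 payoff=23.4900 vs cont=27.5341 → 27.5341 [wait]  node(2,2) S=138.1998 payoff=0.0000 vs cont=6.2874 → 6.2874 [wait]  ⇒ S*(2)=48.5593
t_1: node(1,0) S=63.0712 payoff=42.3388 vs cont=42.1672 → 42.3388 [stop]  node(1,1) S=106.4017 payoff=0.0000 vs cont=17.1576 → 17.1576 [wait]  ⇒ S*(1)=63.0712
t_0: node(0,0) S=81.9200 payoff=23.4900 vs cont=29.8525 → 29.8525 [wait]  ⇒ S*(0)=-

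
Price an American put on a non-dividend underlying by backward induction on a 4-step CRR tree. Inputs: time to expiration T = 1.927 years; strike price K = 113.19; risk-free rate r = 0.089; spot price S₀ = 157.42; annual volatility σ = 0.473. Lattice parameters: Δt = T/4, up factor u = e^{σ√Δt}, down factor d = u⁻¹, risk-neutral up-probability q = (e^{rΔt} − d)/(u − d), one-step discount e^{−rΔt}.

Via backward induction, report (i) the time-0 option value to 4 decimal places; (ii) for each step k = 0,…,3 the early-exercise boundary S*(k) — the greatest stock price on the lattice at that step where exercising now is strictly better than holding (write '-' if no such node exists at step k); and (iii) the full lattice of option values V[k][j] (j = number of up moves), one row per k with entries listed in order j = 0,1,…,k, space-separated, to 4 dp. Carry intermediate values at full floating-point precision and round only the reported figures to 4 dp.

price = 11.8624
boundary = - - - 58.7925
tree:
11.8624
20.4313 3.8072
34.1133 7.7044 0.0000
54.3975 15.5909 0.0000 0.0000
70.8508 31.5503 0.0000 0.0000 0.0000

Δt=0.48175  u=1.38861  d=0.72015  q=0.48419  discount=0.95803
step 4 (expiry): payoffs max(K−S,0) = 70.8508 31.5503 0.0000 0.0000 0.0000
step 3: (k=3,j=0): S=58.7925, (K−S)⁺=54.3975, hold=49.6469 ⇒ V=54.3975 exercise | (k=3,j=1): S=113.3654, (K−S)⁺=0.0000, hold=15.5909 ⇒ V=15.5909 continue | (k=3,j=2): S=218.5945, (K−S)⁺=0.0000, hold=0.0000 ⇒ V=0.0000 continue | (k=3,j=3): S=421.5001, (K−S)⁺=0.0000, hold=0.0000 ⇒ V=0.0000 continue  boundary S*=58.7925
step 2: (k=2,j=0): S=81.6397, (K−S)⁺=31.5503, hold=34.1133 ⇒ V=34.1133 continue | (k=2,j=1): S=157.4200, (K−S)⁺=0.0000, hold=7.7044 ⇒ V=7.7044 continue | (k=2,j=2): S=303.5417, (K−S)⁺=0.0000, hold=0.0000 ⇒ V=0.0000 continue  boundary S*=-
step 1: (k=1,j=0): S=113.3654, (K−S)⁺=0.0000, hold=20.4313 ⇒ V=20.4313 continue | (k=1,j=1): S=218.5945, (K−S)⁺=0.0000, hold=3.8072 ⇒ V=3.8072 continue  boundary S*=-
step 0: (k=0,j=0): S=157.4200, (K−S)⁺=0.0000, hold=11.8624 ⇒ V=11.8624 continue  boundary S*=-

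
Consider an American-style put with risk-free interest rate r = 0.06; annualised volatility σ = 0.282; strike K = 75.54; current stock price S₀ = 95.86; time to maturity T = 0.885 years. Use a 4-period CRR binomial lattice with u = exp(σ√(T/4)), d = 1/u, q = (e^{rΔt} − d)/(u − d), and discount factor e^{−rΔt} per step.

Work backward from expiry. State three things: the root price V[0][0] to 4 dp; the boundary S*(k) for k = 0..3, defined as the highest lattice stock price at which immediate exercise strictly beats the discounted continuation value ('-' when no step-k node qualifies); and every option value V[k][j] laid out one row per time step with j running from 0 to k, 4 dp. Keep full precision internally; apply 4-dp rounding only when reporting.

price = 1.5406
boundary = - - - 64.3897
tree:
1.5406
2.9993 0.2182
5.8038 0.4580 0.0000
11.1503 0.9611 0.0000 0.0000
19.1490 2.0170 0.0000 0.0000 0.0000

Δt=0.22125, u=1.14184, d=0.87578, q=0.51711, disc=e^(-rΔt)=0.98681
k=4 terminal: V=max(K-S,0) → 19.1490 2.0170 0.0000 0.0000 0.0000
k=3: j=0 S=64.3897 intr=11.1503 cont=10.1541 V=11.1503[EX]; j=1 S=83.9519 intr=0.0000 cont=0.9611 V=0.9611[hold]; j=2 S=109.4572 intr=0.0000 cont=0.0000 V=0.0000[hold]; j=3 S=142.7113 intr=0.0000 cont=0.0000 V=0.0000[hold]  S*(3)=64.3897
k=2: j=0 S=73.5230 intr=2.0170 cont=5.8038 V=5.8038[hold]; j=1 S=95.8600 intr=0.0000 cont=0.4580 V=0.4580[hold]; j=2 S=124.9831 intr=0.0000 cont=0.0000 V=0.0000[hold]  S*(2)=-
k=1: j=0 S=83.9519 intr=0.0000 cont=2.9993 V=2.9993[hold]; j=1 S=109.4572 intr=0.0000 cont=0.2182 V=0.2182[hold]  S*(1)=-
k=0: j=0 S=95.8600 intr=0.0000 cont=1.5406 V=1.5406[hold]  S*(0)=-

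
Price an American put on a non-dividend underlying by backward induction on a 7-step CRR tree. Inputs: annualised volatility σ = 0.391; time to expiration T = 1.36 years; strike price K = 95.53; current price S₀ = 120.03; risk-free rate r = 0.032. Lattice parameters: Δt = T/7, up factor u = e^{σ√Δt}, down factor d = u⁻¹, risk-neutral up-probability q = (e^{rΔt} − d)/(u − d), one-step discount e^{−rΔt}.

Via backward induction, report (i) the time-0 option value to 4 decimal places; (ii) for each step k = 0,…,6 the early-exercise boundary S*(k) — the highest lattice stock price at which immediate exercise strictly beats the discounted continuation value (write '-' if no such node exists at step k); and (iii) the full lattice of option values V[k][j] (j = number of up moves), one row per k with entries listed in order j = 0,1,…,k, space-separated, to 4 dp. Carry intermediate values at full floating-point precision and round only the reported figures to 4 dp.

price = 8.0796
boundary = - - - - 60.2417 50.7048 60.2417
tree:
8.0796
12.2743 3.5499
18.1278 5.9663 0.9261
25.8518 9.8296 1.7750 0.0000
35.2883 15.7623 3.4022 0.0000 0.0000
44.8252 24.3114 6.5211 0.0000 0.0000 0.0000
52.8524 35.2883 12.4992 0.0000 0.0000 0.0000 0.0000
59.6087 44.8252 23.9577 0.0000 0.0000 0.0000 0.0000 0.0000

Δt=0.19429, u=1.18809, d=0.84169, q=0.47502, disc=e^(-rΔt)=0.99380
k=7 terminal: V=max(K-S,0) → 59.6087 44.8252 23.9577 0.0000 0.0000 0.0000 0.0000 0.0000
k=6: j=0 S=42.6776 intr=52.8524 cont=52.2603 V=52.8524[EX]; j=1 S=60.2417 intr=35.2883 cont=34.6963 V=35.2883[EX]; j=2 S=85.0341 intr=10.4959 cont=12.4992 V=12.4992[hold]; j=3 S=120.0300 intr=0.0000 cont=0.0000 V=0.0000[hold]; j=4 S=169.4284 intr=0.0000 cont=0.0000 V=0.0000[hold]; j=5 S=239.1568 intr=0.0000 cont=0.0000 V=0.0000[hold]; j=6 S=337.5819 intr=0.0000 cont=0.0000 V=0.0000[hold]  S*(6)=60.2417
k=5: j=0 S=50.7048 intr=44.8252 cont=44.2332 V=44.8252[EX]; j=1 S=71.5723 intr=23.9577 cont=24.3114 V=24.3114[hold]; j=2 S=101.0280 intr=0.0000 cont=6.5211 V=6.5211[hold]; j=3 S=142.6061 intr=0.0000 cont=0.0000 V=0.0000[hold]; j=4 S=201.2957 intr=0.0000 cont=0.0000 V=0.0000[hold]; j=5 S=284.1391 intr=0.0000 cont=0.0000 V=0.0000[hold]  S*(5)=50.7048
k=4: j=0 S=60.2417 intr=35.2883 cont=34.8632 V=35.2883[EX]; j=1 S=85.0341 intr=10.4959 cont=15.7623 V=15.7623[hold]; j=2 S=120.0300 intr=0.0000 cont=3.4022 V=3.4022[hold]; j=3 S=169.4284 intr=0.0000 cont=0.0000 V=0.0000[hold]; j=4 S=239.1568 intr=0.0000 cont=0.0000 V=0.0000[hold]  S*(4)=60.2417
k=3: j=0 S=71.5723 intr=23.9577 cont=25.8518 V=25.8518[hold]; j=1 S=101.0280 intr=0.0000 cont=9.8296 V=9.8296[hold]; j=2 S=142.6061 intr=0.0000 cont=1.7750 V=1.7750[hold]; j=3 S=201.2957 intr=0.0000 cont=0.0000 V=0.0000[hold]  S*(3)=-
k=2: j=0 S=85.0341 intr=10.4959 cont=18.1278 V=18.1278[hold]; j=1 S=120.0300 intr=0.0000 cont=5.9663 V=5.9663[hold]; j=2 S=169.4284 intr=0.0000 cont=0.9261 V=0.9261[hold]  S*(2)=-
k=1: j=0 S=101.0280 intr=0.0000 cont=12.2743 V=12.2743[hold]; j=1 S=142.6061 intr=0.0000 cont=3.5499 V=3.5499[hold]  S*(1)=-
k=0: j=0 S=120.0300 intr=0.0000 cont=8.0796 V=8.0796[hold]  S*(0)=-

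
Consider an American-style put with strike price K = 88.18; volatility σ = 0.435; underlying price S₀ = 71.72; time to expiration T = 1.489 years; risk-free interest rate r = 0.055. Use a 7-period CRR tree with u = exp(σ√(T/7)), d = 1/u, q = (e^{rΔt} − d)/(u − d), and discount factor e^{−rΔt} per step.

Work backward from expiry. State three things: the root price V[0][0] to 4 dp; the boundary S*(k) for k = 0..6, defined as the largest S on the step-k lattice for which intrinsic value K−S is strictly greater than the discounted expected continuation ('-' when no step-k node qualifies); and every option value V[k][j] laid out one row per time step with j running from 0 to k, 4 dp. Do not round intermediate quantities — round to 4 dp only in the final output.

params: Δt=0.21271 u=1.22217 d=0.81822 q=0.47914 e^(-rΔt)=0.98837
t_7 payoffs: 70.5714 61.8782 48.8931 29.4974 0.5261 0.0000 0.0000 0.0000
t_6: node(6,0) S=21.5206 payoff=66.6594 vs cont=65.6337 → 66.6594 [stop]  node(6,1) S=32.1453 payoff=56.0347 vs cont=55.0091 → 56.0347 [stop]  node(6,2) S=48.0152 payoff=40.1648 vs cont=39.1392 → 40.1648 [stop]  node(6,3) S=71.7200 payoff=16.4600 vs cont=15.4344 → 16.4600 [stop]  node(6,4) S=107.1277 payoff=0.0000 vs cont=0.2708 → 0.2708 [wait]  node(6,5) S=160.0161 payoff=0.0000 vs cont=0.0000 → 0.0000 [wait]  node(6,6) S=239.0151 payoff=0.0000 vs cont=0.0000 → 0.0000 [wait]  ⇒ S*(6)=71.7200
t_5: node(5,0) S=26.3018 payoff=61.8782 vs cont=60.8525 → 61.8782 [stop]  node(5,1) S=39.2869 payoff=48.8931 vs cont=47.8675 → 48.8931 [stop]  node(5,2) S=58.6826 payoff=29.4974 vs cont=28.4718 → 29.4974 [stop]  node(5,3) S=87.6539 payoff=0.5261 vs cont=8.6018 → 8.6018 [wait]  node(5,4) S=130.9281 payoff=0.0000 vs cont=0.1394 → 0.1394 [wait]  node(5,5) S=195.5665 payoff=0.0000 vs cont=0.0000 → 0.0000 [wait]  ⇒ S*(5)=58.6826
t_4: node(4,0) S=32.1453 payoff=56.0347 vs cont=55.0091 → 56.0347 [stop]  node(4,1) S=48.0152 payoff=40.1648 vs cont=39.1392 → 40.1648 [stop]  node(4,2) S=71.7200 payoff=16.4600 vs cont=19.2588 → 19.2588 [wait]  node(4,3) S=107.1277 payoff=0.0000 vs cont=4.4943 → 4.4943 [wait]  node(4,4) S=160.0161 payoff=0.0000 vs cont=0.0718 → 0.0718 [wait]  ⇒ S*(4)=48.0152
t_3: node(3,0) S=39.2869 payoff=48.8931 vs cont=47.8675 → 48.8931 [stop]  node(3,1) S=58.6826 payoff=29.4974 vs cont=29.7972 → 29.7972 [wait]  node(3,2) S=87.6539 payoff=0.5261 vs cont=12.0427 → 12.0427 [wait]  node(3,3) S=130.9281 payoff=0.0000 vs cont=2.3476 → 2.3476 [wait]  ⇒ S*(3)=39.2869
t_2: node(2,0) S=48.0152 payoff=40.1648 vs cont=39.2812 → 40.1648 [stop]  node(2,1) S=71.7200 payoff=16.4600 vs cont=21.0426 → 21.0426 [wait]  node(2,2) S=107.1277 payoff=0.0000 vs cont=7.3114 → 7.3114 [wait]  ⇒ S*(2)=48.0152
t_1: node(1,0) S=58.6826 payoff=29.4974 vs cont=30.6420 → 30.6420 [wait]  node(1,1) S=87.6539 payoff=0.5261 vs cont=14.2952 → 14.2952 [wait]  ⇒ S*(1)=-
t_0: node(0,0) S=71.7200 payoff=16.4600 vs cont=22.5442 → 22.5442 [wait]  ⇒ S*(0)=-

price = 22.5442
boundary = - - 48.0152 39.2869 48.0152 58.6826 71.7200
tree:
22.5442
30.6420 14.2952
40.1648 21.0426 7.3114
48.8931 29.7972 12.0427 2.3476
56.0347 40.1648 19.2588 4.4943 0.0718
61.8782 48.8931 29.4974 8.6018 0.1394 0.0000
66.6594 56.0347 40.1648 16.4600 0.2708 0.0000 0.0000
70.5714 61.8782 48.8931 29.4974 0.5261 0.0000 0.0000 0.0000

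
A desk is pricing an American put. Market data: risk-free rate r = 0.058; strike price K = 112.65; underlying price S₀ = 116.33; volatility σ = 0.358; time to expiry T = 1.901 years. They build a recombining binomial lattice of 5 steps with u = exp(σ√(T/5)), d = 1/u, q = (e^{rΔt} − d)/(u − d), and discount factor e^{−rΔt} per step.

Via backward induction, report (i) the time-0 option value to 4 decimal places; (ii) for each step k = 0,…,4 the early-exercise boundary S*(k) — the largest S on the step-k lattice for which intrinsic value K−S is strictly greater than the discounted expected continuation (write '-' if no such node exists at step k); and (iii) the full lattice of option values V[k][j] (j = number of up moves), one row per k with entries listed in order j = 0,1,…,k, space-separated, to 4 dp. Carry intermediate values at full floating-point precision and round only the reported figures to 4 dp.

price = 16.3796
boundary = - - 74.8093 59.9912 74.8093
tree:
16.3796
25.3734 7.9465
37.8407 13.8035 2.3322
52.6588 23.3192 4.7224 0.0000
64.5417 37.8407 9.5623 0.0000 0.0000
74.0709 52.6588 19.3624 0.0000 0.0000 0.0000

params: Δt=0.38020 u=1.24700 d=0.80192 q=0.49513 e^(-rΔt)=0.97819
t_5 payoffs: 74.0709 52.6588 19.3624 0.0000 0.0000 0.0000
t_4: node(4,0) S=48.1083 payoff=64.5417 vs cont=62.0848 → 64.5417 [stop]  node(4,1) S=74.8093 payoff=37.8407 vs cont=35.3837 → 37.8407 [stop]  node(4,2) S=116.3300 payoff=0.0000 vs cont=9.5623 → 9.5623 [wait]  node(4,3) S=180.8954 payoff=0.0000 vs cont=0.0000 → 0.0000 [wait]  node(4,4) S=281.2960 payoff=0.0000 vs cont=0.0000 → 0.0000 [wait]  ⇒ S*(4)=74.8093
t_3: node(3,0) S=59.9912 payoff=52.6588 vs cont=50.2018 → 52.6588 [stop]  node(3,1) S=93.2876 payoff=19.3624 vs cont=23.3192 → 23.3192 [wait]  node(3,2) S=145.0640 payoff=0.0000 vs cont=4.7224 → 4.7224 [wait]  node(3,3) S=225.5774 payoff=0.0000 vs cont=0.0000 → 0.0000 [wait]  ⇒ S*(3)=59.9912
t_2: node(2,0) S=74.8093 payoff=37.8407 vs cont=37.3001 → 37.8407 [stop]  node(2,1) S=116.3300 payoff=0.0000 vs cont=13.8035 → 13.8035 [wait]  node(2,2) S=180.8954 payoff=0.0000 vs cont=2.3322 → 2.3322 [wait]  ⇒ S*(2)=74.8093
t_1: node(1,0) S=93.2876 payoff=19.3624 vs cont=25.3734 → 25.3734 [wait]  node(1,1) S=145.0640 payoff=0.0000 vs cont=7.9465 → 7.9465 [wait]  ⇒ S*(1)=-
t_0: node(0,0) S=116.3300 payoff=0.0000 vs cont=16.3796 → 16.3796 [wait]  ⇒ S*(0)=-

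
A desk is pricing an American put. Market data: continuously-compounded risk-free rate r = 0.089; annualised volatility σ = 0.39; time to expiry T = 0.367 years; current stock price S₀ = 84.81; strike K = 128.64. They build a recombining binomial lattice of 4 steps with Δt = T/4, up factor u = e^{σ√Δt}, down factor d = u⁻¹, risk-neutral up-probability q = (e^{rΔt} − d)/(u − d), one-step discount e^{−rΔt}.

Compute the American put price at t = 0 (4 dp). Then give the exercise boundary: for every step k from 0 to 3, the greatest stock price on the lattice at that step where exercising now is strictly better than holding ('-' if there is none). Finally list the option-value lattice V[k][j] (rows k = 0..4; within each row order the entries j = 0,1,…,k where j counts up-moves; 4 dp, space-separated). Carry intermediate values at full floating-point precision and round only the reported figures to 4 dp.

params: Δt=0.09175 u=1.12539 d=0.88858 q=0.50512 e^(-rΔt)=0.99187
t_4 payoffs: 75.7674 61.6764 43.8300 21.2274 0.0000
t_3: node(3,0) S=59.5024 payoff=69.1376 vs cont=68.0914 → 69.1376 [stop]  node(3,1) S=75.3604 payoff=53.2796 vs cont=52.2335 → 53.2796 [stop]  node(3,2) S=95.4446 payoff=33.1954 vs cont=32.1493 → 33.1954 [stop]  node(3,3) S=120.8814 payoff=7.7586 vs cont=10.4195 → 10.4195 [wait]  ⇒ S*(3)=95.4446
t_2: node(2,0) S=66.9636 payoff=61.6764 vs cont=60.6302 → 61.6764 [stop]  node(2,1) S=84.8100 payoff=43.8300 vs cont=42.7838 → 43.8300 [stop]  node(2,2) S=107.4126 payoff=21.2274 vs cont=21.5144 → 21.5144 [wait]  ⇒ S*(2)=84.8100
t_1: node(1,0) S=75.3604 payoff=53.2796 vs cont=52.2335 → 53.2796 [stop]  node(1,1) S=95.4446 payoff=33.1954 vs cont=32.2931 → 33.1954 [stop]  ⇒ S*(1)=95.4446
t_0: node(0,0) S=84.8100 payoff=43.8300 vs cont=42.7838 → 43.8300 [stop]  ⇒ S*(0)=84.8100

price = 43.8300
boundary = 84.8100 95.4446 84.8100 95.4446
tree:
43.8300
53.2796 33.1954
61.6764 43.8300 21.5144
69.1376 53.2796 33.1954 10.4195
75.7674 61.6764 43.8300 21.2274 0.0000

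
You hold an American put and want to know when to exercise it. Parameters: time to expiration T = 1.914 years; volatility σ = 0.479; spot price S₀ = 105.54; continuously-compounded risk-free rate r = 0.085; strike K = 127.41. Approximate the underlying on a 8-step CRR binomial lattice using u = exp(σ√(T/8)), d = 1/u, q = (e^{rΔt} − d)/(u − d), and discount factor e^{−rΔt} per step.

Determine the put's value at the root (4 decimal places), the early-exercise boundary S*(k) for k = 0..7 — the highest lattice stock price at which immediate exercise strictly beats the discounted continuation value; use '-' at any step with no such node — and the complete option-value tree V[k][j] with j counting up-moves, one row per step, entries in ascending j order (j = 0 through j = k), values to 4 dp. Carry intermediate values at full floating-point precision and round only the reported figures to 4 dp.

Δt=0.23925, u=1.26402, d=0.79113, q=0.48514, disc=e^(-rΔt)=0.97987
k=8 terminal: V=max(K-S,0) → 111.2144 101.5338 86.0666 61.3541 21.8700 0.0000 0.0000 0.0000 0.0000
k=7: j=0 S=20.4714 intr=106.9386 cont=104.3737 V=106.9386[EX]; j=1 S=32.7080 intr=94.7020 cont=92.1371 V=94.7020[EX]; j=2 S=52.2588 intr=75.1512 cont=72.5864 V=75.1512[EX]; j=3 S=83.4958 intr=43.9142 cont=41.3494 V=43.9142[EX]; j=4 S=133.4043 intr=0.0000 cont=11.0334 V=11.0334[hold]; j=5 S=213.1450 intr=0.0000 cont=0.0000 V=0.0000[hold]; j=6 S=340.5496 intr=0.0000 cont=0.0000 V=0.0000[hold]; j=7 S=544.1088 intr=0.0000 cont=0.0000 V=0.0000[hold]  S*(7)=83.4958
k=6: j=0 S=25.8762 intr=101.5338 cont=98.9689 V=101.5338[EX]; j=1 S=41.3434 intr=86.0666 cont=83.5017 V=86.0666[EX]; j=2 S=66.0559 intr=61.3541 cont=58.7892 V=61.3541[EX]; j=3 S=105.5400 intr=21.8700 cont=27.3996 V=27.3996[hold]; j=4 S=168.6252 intr=0.0000 cont=5.5663 V=5.5663[hold]; j=5 S=269.4187 intr=0.0000 cont=0.0000 V=0.0000[hold]; j=6 S=430.4603 intr=0.0000 cont=0.0000 V=0.0000[hold]  S*(6)=66.0559
k=5: j=0 S=32.7080 intr=94.7020 cont=92.1371 V=94.7020[EX]; j=1 S=52.2588 intr=75.1512 cont=72.5864 V=75.1512[EX]; j=2 S=83.4958 intr=43.9142 cont=43.9780 V=43.9780[hold]; j=3 S=133.4043 intr=0.0000 cont=16.4691 V=16.4691[hold]; j=4 S=213.1450 intr=0.0000 cont=2.8082 V=2.8082[hold]; j=5 S=340.5496 intr=0.0000 cont=0.0000 V=0.0000[hold]  S*(5)=52.2588
k=4: j=0 S=41.3434 intr=86.0666 cont=83.5017 V=86.0666[EX]; j=1 S=66.0559 intr=61.3541 cont=58.8195 V=61.3541[EX]; j=2 S=105.5400 intr=21.8700 cont=30.0157 V=30.0157[hold]; j=3 S=168.6252 intr=0.0000 cont=9.6436 V=9.6436[hold]; j=4 S=269.4187 intr=0.0000 cont=1.4167 V=1.4167[hold]  S*(4)=66.0559
k=3: j=0 S=52.2588 intr=75.1512 cont=72.5864 V=75.1512[EX]; j=1 S=83.4958 intr=43.9142 cont=45.2216 V=45.2216[hold]; j=2 S=133.4043 intr=0.0000 cont=19.7271 V=19.7271[hold]; j=3 S=213.1450 intr=0.0000 cont=5.5386 V=5.5386[hold]  S*(3)=52.2588
k=2: j=0 S=66.0559 intr=61.3541 cont=59.4107 V=61.3541[EX]; j=1 S=105.5400 intr=21.8700 cont=32.1919 V=32.1919[hold]; j=2 S=168.6252 intr=0.0000 cont=12.5852 V=12.5852[hold]  S*(2)=66.0559
k=1: j=0 S=83.4958 intr=43.9142 cont=46.2561 V=46.2561[hold]; j=1 S=133.4043 intr=0.0000 cont=22.2234 V=22.2234[hold]  S*(1)=-
k=0: j=0 S=105.5400 intr=21.8700 cont=33.9005 V=33.9005[hold]  S*(0)=-

price = 33.9005
boundary = - - 66.0559 52.2588 66.0559 52.2588 66.0559 83.4958
tree:
33.9005
46.2561 22.2234
61.3541 32.1919 12.5852
75.1512 45.2216 19.7271 5.5386
86.0666 61.3541 30.0157 9.6436 1.4167
94.7020 75.1512 43.9780 16.4691 2.8082 0.0000
101.5338 86.0666 61.3541 27.3996 5.5663 0.0000 0.0000
106.9386 94.7020 75.1512 43.9142 11.0334 0.0000 0.0000 0.0000
111.2144 101.5338 86.0666 61.3541 21.8700 0.0000 0.0000 0.0000 0.0000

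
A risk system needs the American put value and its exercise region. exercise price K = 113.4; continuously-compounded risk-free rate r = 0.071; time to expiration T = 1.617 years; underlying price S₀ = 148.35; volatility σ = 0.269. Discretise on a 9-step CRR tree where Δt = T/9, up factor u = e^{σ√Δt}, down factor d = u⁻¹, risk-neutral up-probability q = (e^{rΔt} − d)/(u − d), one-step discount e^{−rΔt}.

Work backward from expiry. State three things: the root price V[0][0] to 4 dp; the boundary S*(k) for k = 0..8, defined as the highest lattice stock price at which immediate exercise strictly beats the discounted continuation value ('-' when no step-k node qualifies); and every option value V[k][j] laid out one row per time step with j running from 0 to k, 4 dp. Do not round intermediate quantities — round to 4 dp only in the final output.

price = 3.1651
boundary = - - - - - 83.8868 74.8470 83.8868 94.0183
tree:
3.1651
5.2267 1.3968
8.4326 2.4846 0.4573
13.2393 4.3356 0.8884 0.0825
20.1347 7.3900 1.7074 0.1770 0.0000
29.5132 12.2306 3.2374 0.3795 0.0000 0.0000
38.5530 19.4873 6.0332 0.8139 0.0000 0.0000 0.0000
46.6186 29.5132 10.9880 1.7454 0.0000 0.0000 0.0000 0.0000
53.8150 38.5530 19.3817 3.7429 0.0000 0.0000 0.0000 0.0000 0.0000
60.2359 46.6186 29.5132 8.0266 0.0000 0.0000 0.0000 0.0000 0.0000 0.0000

params: Δt=0.17967 u=1.12078 d=0.89224 q=0.52770 e^(-rΔt)=0.98732
t_9 payoffs: 60.2359 46.6186 29.5132 8.0266 0.0000 0.0000 0.0000 0.0000 0.0000 0.0000
t_8: node(8,0) S=59.5850 payoff=53.8150 vs cont=52.3776 → 53.8150 [stop]  node(8,1) S=74.8470 payoff=38.5530 vs cont=37.1156 → 38.5530 [stop]  node(8,2) S=94.0183 payoff=19.3817 vs cont=17.9444 → 19.3817 [stop]  node(8,3) S=118.1000 payoff=0.0000 vs cont=3.7429 → 3.7429 [wait]  node(8,4) S=148.3500 payoff=0.0000 vs cont=0.0000 → 0.0000 [wait]  node(8,5) S=186.3482 payoff=0.0000 vs cont=0.0000 → 0.0000 [wait]  node(8,6) S=234.0792 payoff=0.0000 vs cont=0.0000 → 0.0000 [wait]  node(8,7) S=294.0360 payoff=0.0000 vs cont=0.0000 → 0.0000 [wait]  node(8,8) S=369.3501 payoff=0.0000 vs cont=0.0000 → 0.0000 [wait]  ⇒ S*(8)=94.0183
t_7: node(7,0) S=66.7814 payoff=46.6186 vs cont=45.1812 → 46.6186 [stop]  node(7,1) S=83.8868 payoff=29.5132 vs cont=28.0759 → 29.5132 [stop]  node(7,2) S=105.3734 payoff=8.0266 vs cont=10.9880 → 10.9880 [wait]  node(7,3) S=132.3636 payoff=0.0000 vs cont=1.7454 → 1.7454 [wait]  node(7,4) S=166.2671 payoff=0.0000 vs cont=0.0000 → 0.0000 [wait]  node(7,5) S=208.8546 payoff=0.0000 vs cont=0.0000 → 0.0000 [wait]  node(7,6) S=262.3504 payoff=0.0000 vs cont=0.0000 → 0.0000 [wait]  node(7,7) S=329.5485 payoff=0.0000 vs cont=0.0000 → 0.0000 [wait]  ⇒ S*(7)=83.8868
t_6: node(6,0) S=74.8470 payoff=38.5530 vs cont=37.1156 → 38.5530 [stop]  node(6,1) S=94.0183 payoff=19.3817 vs cont=19.4873 → 19.4873 [wait]  node(6,2) S=118.1000 payoff=0.0000 vs cont=6.0332 → 6.0332 [wait]  node(6,3) S=148.3500 payoff=0.0000 vs cont=0.8139 → 0.8139 [wait]  node(6,4) S=186.3482 payoff=0.0000 vs cont=0.0000 → 0.0000 [wait]  node(6,5) S=234.0792 payoff=0.0000 vs cont=0.0000 → 0.0000 [wait]  node(6,6) S=294.0360 payoff=0.0000 vs cont=0.0000 → 0.0000 [wait]  ⇒ S*(6)=74.8470
t_5: node(5,0) S=83.8868 payoff=29.5132 vs cont=28.1309 → 29.5132 [stop]  node(5,1) S=105.3734 payoff=8.0266 vs cont=12.2306 → 12.2306 [wait]  node(5,2) S=132.3636 payoff=0.0000 vs cont=3.2374 → 3.2374 [wait]  node(5,3) S=166.2671 payoff=0.0000 vs cont=0.3795 → 0.3795 [wait]  node(5,4) S=208.8546 payoff=0.0000 vs cont=0.0000 → 0.0000 [wait]  node(5,5) S=262.3504 payoff=0.0000 vs cont=0.0000 → 0.0000 [wait]  ⇒ S*(5)=83.8868
t_4: node(4,0) S=94.0183 payoff=19.3817 vs cont=20.1347 → 20.1347 [wait]  node(4,1) S=118.1000 payoff=0.0000 vs cont=7.3900 → 7.3900 [wait]  node(4,2) S=148.3500 payoff=0.0000 vs cont=1.7074 → 1.7074 [wait]  node(4,3) S=186.3482 payoff=0.0000 vs cont=0.1770 → 0.1770 [wait]  node(4,4) S=234.0792 payoff=0.0000 vs cont=0.0000 → 0.0000 [wait]  ⇒ S*(4)=-
t_3: node(3,0) S=105.3734 payoff=8.0266 vs cont=13.2393 → 13.2393 [wait]  node(3,1) S=132.3636 payoff=0.0000 vs cont=4.3356 → 4.3356 [wait]  node(3,2) S=166.2671 payoff=0.0000 vs cont=0.8884 → 0.8884 [wait]  node(3,3) S=208.8546 payoff=0.0000 vs cont=0.0825 → 0.0825 [wait]  ⇒ S*(3)=-
t_2: node(2,0) S=118.1000 payoff=0.0000 vs cont=8.4326 → 8.4326 [wait]  node(2,1) S=148.3500 payoff=0.0000 vs cont=2.4846 → 2.4846 [wait]  node(2,2) S=186.3482 payoff=0.0000 vs cont=0.4573 → 0.4573 [wait]  ⇒ S*(2)=-
t_1: node(1,0) S=132.3636 payoff=0.0000 vs cont=5.2267 → 5.2267 [wait]  node(1,1) S=166.2671 payoff=0.0000 vs cont=1.3968 → 1.3968 [wait]  ⇒ S*(1)=-
t_0: node(0,0) S=148.3500 payoff=0.0000 vs cont=3.1651 → 3.1651 [wait]  ⇒ S*(0)=-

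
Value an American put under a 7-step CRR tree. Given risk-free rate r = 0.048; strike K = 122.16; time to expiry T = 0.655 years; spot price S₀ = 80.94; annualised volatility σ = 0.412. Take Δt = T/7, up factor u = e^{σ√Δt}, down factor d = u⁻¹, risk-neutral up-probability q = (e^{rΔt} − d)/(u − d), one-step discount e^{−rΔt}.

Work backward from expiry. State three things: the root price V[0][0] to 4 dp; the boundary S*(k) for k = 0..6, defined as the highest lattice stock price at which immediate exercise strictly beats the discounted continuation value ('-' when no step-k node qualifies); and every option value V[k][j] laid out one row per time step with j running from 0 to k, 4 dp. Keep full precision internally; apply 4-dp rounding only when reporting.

Δt=0.09357  u=1.13431  d=0.88159  q=0.48635  discount=0.99552
step 7 (expiry): payoffs max(K−S,0) = 88.6612 79.0582 66.7022 50.8041 30.3486 4.0291 0.0000 0.0000
step 6: (k=6,j=0): S=37.9981, (K−S)⁺=84.1619, hold=83.6144 ⇒ V=84.1619 exercise | (k=6,j=1): S=48.8910, (K−S)⁺=73.2690, hold=72.7215 ⇒ V=73.2690 exercise | (k=6,j=2): S=62.9066, (K−S)⁺=59.2534, hold=58.7060 ⇒ V=59.2534 exercise | (k=6,j=3): S=80.9400, (K−S)⁺=41.2200, hold=40.6726 ⇒ V=41.2200 exercise | (k=6,j=4): S=104.1430, (K−S)⁺=18.0170, hold=17.4695 ⇒ V=18.0170 exercise | (k=6,j=5): S=133.9976, (K−S)⁺=0.0000, hold=2.0603 ⇒ V=2.0603 continue | (k=6,j=6): S=172.4107, (K−S)⁺=0.0000, hold=0.0000 ⇒ V=0.0000 continue  boundary S*=104.1430
step 5: (k=5,j=0): S=43.1018, (K−S)⁺=79.0582, hold=78.5107 ⇒ V=79.0582 exercise | (k=5,j=1): S=55.4578, (K−S)⁺=66.7022, hold=66.1547 ⇒ V=66.7022 exercise | (k=5,j=2): S=71.3559, (K−S)⁺=50.8041, hold=50.2567 ⇒ V=50.8041 exercise | (k=5,j=3): S=91.8114, (K−S)⁺=30.3486, hold=29.8011 ⇒ V=30.3486 exercise | (k=5,j=4): S=118.1309, (K−S)⁺=4.0291, hold=10.2105 ⇒ V=10.2105 continue | (k=5,j=5): S=151.9955, (K−S)⁺=0.0000, hold=1.0535 ⇒ V=1.0535 continue  boundary S*=91.8114
step 4: (k=4,j=0): S=48.8910, (K−S)⁺=73.2690, hold=72.7215 ⇒ V=73.2690 exercise | (k=4,j=1): S=62.9066, (K−S)⁺=59.2534, hold=58.7060 ⇒ V=59.2534 exercise | (k=4,j=2): S=80.9400, (K−S)⁺=41.2200, hold=40.6726 ⇒ V=41.2200 exercise | (k=4,j=3): S=104.1430, (K−S)⁺=18.0170, hold=20.4624 ⇒ V=20.4624 continue | (k=4,j=4): S=133.9976, (K−S)⁺=0.0000, hold=5.7312 ⇒ V=5.7312 continue  boundary S*=80.9400
step 3: (k=3,j=0): S=55.4578, (K−S)⁺=66.7022, hold=66.1547 ⇒ V=66.7022 exercise | (k=3,j=1): S=71.3559, (K−S)⁺=50.8041, hold=50.2567 ⇒ V=50.8041 exercise | (k=3,j=2): S=91.8114, (K−S)⁺=30.3486, hold=30.9851 ⇒ V=30.9851 continue | (k=3,j=3): S=118.1309, (K−S)⁺=4.0291, hold=13.2384 ⇒ V=13.2384 continue  boundary S*=71.3559
step 2: (k=2,j=0): S=62.9066, (K−S)⁺=59.2534, hold=58.7060 ⇒ V=59.2534 exercise | (k=2,j=1): S=80.9400, (K−S)⁺=41.2200, hold=40.9808 ⇒ V=41.2200 exercise | (k=2,j=2): S=104.1430, (K−S)⁺=18.0170, hold=22.2539 ⇒ V=22.2539 continue  boundary S*=80.9400
step 1: (k=1,j=0): S=71.3559, (K−S)⁺=50.8041, hold=50.2567 ⇒ V=50.8041 exercise | (k=1,j=1): S=91.8114, (K−S)⁺=30.3486, hold=31.8525 ⇒ V=31.8525 continue  boundary S*=71.3559
step 0: (k=0,j=0): S=80.9400, (K−S)⁺=41.2200, hold=41.4007 ⇒ V=41.4007 continue  boundary S*=-

price = 41.4007
boundary = - 71.3559 80.9400 71.3559 80.9400 91.8114 104.1430
tree:
41.4007
50.8041 31.8525
59.2534 41.2200 22.2539
66.7022 50.8041 30.9851 13.2384
73.2690 59.2534 41.2200 20.4624 5.7312
79.0582 66.7022 50.8041 30.3486 10.2105 1.0535
84.1619 73.2690 59.2534 41.2200 18.0170 2.0603 0.0000
88.6612 79.0582 66.7022 50.8041 30.3486 4.0291 0.0000 0.0000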